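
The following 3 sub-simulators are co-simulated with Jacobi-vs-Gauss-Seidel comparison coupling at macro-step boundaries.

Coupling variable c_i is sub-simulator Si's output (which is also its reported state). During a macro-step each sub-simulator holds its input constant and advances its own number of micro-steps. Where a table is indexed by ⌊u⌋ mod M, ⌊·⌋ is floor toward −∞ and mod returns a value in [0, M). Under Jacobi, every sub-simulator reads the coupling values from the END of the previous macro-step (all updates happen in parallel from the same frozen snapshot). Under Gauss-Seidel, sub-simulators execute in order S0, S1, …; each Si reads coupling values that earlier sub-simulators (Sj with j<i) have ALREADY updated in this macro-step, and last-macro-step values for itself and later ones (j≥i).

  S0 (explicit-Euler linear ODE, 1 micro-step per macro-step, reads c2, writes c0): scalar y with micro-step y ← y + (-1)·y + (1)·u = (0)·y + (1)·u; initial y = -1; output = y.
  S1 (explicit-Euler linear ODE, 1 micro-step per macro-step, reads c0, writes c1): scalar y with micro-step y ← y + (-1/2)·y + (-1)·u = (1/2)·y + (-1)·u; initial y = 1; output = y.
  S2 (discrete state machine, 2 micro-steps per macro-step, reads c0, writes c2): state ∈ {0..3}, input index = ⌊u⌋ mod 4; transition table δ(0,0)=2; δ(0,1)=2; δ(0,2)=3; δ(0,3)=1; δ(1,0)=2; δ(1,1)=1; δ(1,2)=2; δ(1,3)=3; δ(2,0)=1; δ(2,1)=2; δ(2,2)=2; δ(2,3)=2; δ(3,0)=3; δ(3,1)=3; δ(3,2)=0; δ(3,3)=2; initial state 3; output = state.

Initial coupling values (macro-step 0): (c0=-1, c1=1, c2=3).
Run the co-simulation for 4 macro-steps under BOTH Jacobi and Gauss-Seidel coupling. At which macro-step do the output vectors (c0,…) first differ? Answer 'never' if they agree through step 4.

[Jacobi] macro 1: S0 reads c2=3 → after 1×micro: 3; S1 reads c0=-1 → after 1×micro: 3/2; S2 reads c0=-1 → after 2×micro: 2 ⇒ (c0=3, c1=3/2, c2=2)
[Jacobi] macro 2: S0 reads c2=2 → after 1×micro: 2; S1 reads c0=3 → after 1×micro: -9/4; S2 reads c0=3 → after 2×micro: 2 ⇒ (c0=2, c1=-9/4, c2=2)
[Jacobi] macro 3: S0 reads c2=2 → after 1×micro: 2; S1 reads c0=2 → after 1×micro: -25/8; S2 reads c0=2 → after 2×micro: 2 ⇒ (c0=2, c1=-25/8, c2=2)
[Jacobi] macro 4: S0 reads c2=2 → after 1×micro: 2; S1 reads c0=2 → after 1×micro: -57/16; S2 reads c0=2 → after 2×micro: 2 ⇒ (c0=2, c1=-57/16, c2=2)
[Gauss-Seidel] macro 1: S0 reads c2=3 → after 1×micro: 3; S1 reads c0=3 → after 1×micro: -5/2; S2 reads c0=3 → after 2×micro: 2 ⇒ (c0=3, c1=-5/2, c2=2)
[Gauss-Seidel] macro 2: S0 reads c2=2 → after 1×micro: 2; S1 reads c0=2 → after 1×micro: -13/4; S2 reads c0=2 → after 2×micro: 2 ⇒ (c0=2, c1=-13/4, c2=2)
[Gauss-Seidel] macro 3: S0 reads c2=2 → after 1×micro: 2; S1 reads c0=2 → after 1×micro: -29/8; S2 reads c0=2 → after 2×micro: 2 ⇒ (c0=2, c1=-29/8, c2=2)
[Gauss-Seidel] macro 4: S0 reads c2=2 → after 1×micro: 2; S1 reads c0=2 → after 1×micro: -61/16; S2 reads c0=2 → after 2×micro: 2 ⇒ (c0=2, c1=-61/16, c2=2)

first divergence at macro-step: 1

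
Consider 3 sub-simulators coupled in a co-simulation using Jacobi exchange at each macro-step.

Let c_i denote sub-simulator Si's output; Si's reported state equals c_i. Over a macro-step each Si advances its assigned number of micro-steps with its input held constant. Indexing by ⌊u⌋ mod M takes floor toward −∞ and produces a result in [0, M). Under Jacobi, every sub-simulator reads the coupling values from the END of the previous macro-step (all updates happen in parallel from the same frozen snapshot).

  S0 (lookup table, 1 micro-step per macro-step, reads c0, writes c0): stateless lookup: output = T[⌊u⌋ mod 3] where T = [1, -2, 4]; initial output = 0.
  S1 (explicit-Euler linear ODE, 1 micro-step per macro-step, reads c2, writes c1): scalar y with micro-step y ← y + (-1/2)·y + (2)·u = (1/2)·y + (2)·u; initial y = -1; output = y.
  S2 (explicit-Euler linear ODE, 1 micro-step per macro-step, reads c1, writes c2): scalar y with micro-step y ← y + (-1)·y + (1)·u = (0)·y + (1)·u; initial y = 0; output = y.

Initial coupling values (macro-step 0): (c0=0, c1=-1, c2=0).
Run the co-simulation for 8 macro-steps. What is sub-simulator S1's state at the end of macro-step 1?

macro 1: S0 reads c0=0 → after 1×micro: 1; S1 reads c2=0 → after 1×micro: -1/2; S2 reads c1=-1 → after 1×micro: -1 ⇒ (c0=1, c1=-1/2, c2=-1)
macro 2: S0 reads c0=1 → after 1×micro: -2; S1 reads c2=-1 → after 1×micro: -9/4; S2 reads c1=-1/2 → after 1×micro: -1/2 ⇒ (c0=-2, c1=-9/4, c2=-1/2)
macro 3: S0 reads c0=-2 → after 1×micro: -2; S1 reads c2=-1/2 → after 1×micro: -17/8; S2 reads c1=-9/4 → after 1×micro: -9/4 ⇒ (c0=-2, c1=-17/8, c2=-9/4)
macro 4: S0 reads c0=-2 → after 1×micro: -2; S1 reads c2=-9/4 → after 1×micro: -89/16; S2 reads c1=-17/8 → after 1×micro: -17/8 ⇒ (c0=-2, c1=-89/16, c2=-17/8)
macro 5: S0 reads c0=-2 → after 1×micro: -2; S1 reads c2=-17/8 → after 1×micro: -225/32; S2 reads c1=-89/16 → after 1×micro: -89/16 ⇒ (c0=-2, c1=-225/32, c2=-89/16)
macro 6: S0 reads c0=-2 → after 1×micro: -2; S1 reads c2=-89/16 → after 1×micro: -937/64; S2 reads c1=-225/32 → after 1×micro: -225/32 ⇒ (c0=-2, c1=-937/64, c2=-225/32)
macro 7: S0 reads c0=-2 → after 1×micro: -2; S1 reads c2=-225/32 → after 1×micro: -2737/128; S2 reads c1=-937/64 → after 1×micro: -937/64 ⇒ (c0=-2, c1=-2737/128, c2=-937/64)
macro 8: S0 reads c0=-2 → after 1×micro: -2; S1 reads c2=-937/64 → after 1×micro: -10233/256; S2 reads c1=-2737/128 → after 1×micro: -2737/128 ⇒ (c0=-2, c1=-10233/256, c2=-2737/128)

S1 state at macro-step 1 = -1/2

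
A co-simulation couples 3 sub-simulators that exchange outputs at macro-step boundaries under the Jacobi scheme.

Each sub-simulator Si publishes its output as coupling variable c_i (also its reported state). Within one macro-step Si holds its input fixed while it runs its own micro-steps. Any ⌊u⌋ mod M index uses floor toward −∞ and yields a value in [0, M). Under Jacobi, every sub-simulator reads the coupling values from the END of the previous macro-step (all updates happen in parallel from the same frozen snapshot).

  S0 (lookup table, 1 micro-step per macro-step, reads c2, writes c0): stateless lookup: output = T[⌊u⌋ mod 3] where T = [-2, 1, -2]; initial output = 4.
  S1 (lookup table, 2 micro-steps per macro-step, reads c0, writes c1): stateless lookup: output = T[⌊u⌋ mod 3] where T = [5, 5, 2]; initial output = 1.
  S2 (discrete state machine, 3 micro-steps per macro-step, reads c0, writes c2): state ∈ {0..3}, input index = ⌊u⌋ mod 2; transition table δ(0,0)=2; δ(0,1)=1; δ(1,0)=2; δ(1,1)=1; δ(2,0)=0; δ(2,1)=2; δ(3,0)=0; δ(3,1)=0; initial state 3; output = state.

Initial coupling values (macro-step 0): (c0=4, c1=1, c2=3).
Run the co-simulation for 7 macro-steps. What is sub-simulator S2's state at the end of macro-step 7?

S2 state at macro-step 7 = 0

macro 1: S0 reads c2=3 → after 1×micro: -2; S1 reads c0=4 → after 2×micro: 5; S2 reads c0=4 → after 3×micro: 0 ⇒ (c0=-2, c1=5, c2=0)
macro 2: S0 reads c2=0 → after 1×micro: -2; S1 reads c0=-2 → after 2×micro: 5; S2 reads c0=-2 → after 3×micro: 2 ⇒ (c0=-2, c1=5, c2=2)
macro 3: S0 reads c2=2 → after 1×micro: -2; S1 reads c0=-2 → after 2×micro: 5; S2 reads c0=-2 → after 3×micro: 0 ⇒ (c0=-2, c1=5, c2=0)
macro 4: S0 reads c2=0 → after 1×micro: -2; S1 reads c0=-2 → after 2×micro: 5; S2 reads c0=-2 → after 3×micro: 2 ⇒ (c0=-2, c1=5, c2=2)
macro 5: S0 reads c2=2 → after 1×micro: -2; S1 reads c0=-2 → after 2×micro: 5; S2 reads c0=-2 → after 3×micro: 0 ⇒ (c0=-2, c1=5, c2=0)
macro 6: S0 reads c2=0 → after 1×micro: -2; S1 reads c0=-2 → after 2×micro: 5; S2 reads c0=-2 → after 3×micro: 2 ⇒ (c0=-2, c1=5, c2=2)
macro 7: S0 reads c2=2 → after 1×micro: -2; S1 reads c0=-2 → after 2×micro: 5; S2 reads c0=-2 → after 3×micro: 0 ⇒ (c0=-2, c1=5, c2=0)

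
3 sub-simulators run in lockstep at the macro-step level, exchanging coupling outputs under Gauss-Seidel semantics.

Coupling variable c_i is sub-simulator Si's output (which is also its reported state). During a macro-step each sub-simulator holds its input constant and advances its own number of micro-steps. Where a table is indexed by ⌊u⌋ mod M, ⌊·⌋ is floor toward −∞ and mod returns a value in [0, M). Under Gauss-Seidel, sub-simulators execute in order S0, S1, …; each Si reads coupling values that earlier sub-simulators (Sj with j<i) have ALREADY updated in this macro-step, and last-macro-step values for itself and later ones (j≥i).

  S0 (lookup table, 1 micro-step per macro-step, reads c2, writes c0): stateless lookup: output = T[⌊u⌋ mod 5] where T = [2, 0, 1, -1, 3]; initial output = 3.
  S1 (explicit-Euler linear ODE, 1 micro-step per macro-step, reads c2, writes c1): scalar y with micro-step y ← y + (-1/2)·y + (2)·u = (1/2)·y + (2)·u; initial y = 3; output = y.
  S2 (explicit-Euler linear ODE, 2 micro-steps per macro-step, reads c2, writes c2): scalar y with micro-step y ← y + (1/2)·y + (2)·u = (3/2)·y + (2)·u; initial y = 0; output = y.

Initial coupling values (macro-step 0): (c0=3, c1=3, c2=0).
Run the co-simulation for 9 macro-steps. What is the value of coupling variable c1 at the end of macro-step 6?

macro 1: S0 reads c2=0 → after 1×micro: 2; S1 reads c2=0 → after 1×micro: 3/2; S2 reads c2=0 → after 2×micro: 0 ⇒ (c0=2, c1=3/2, c2=0)
macro 2: S0 reads c2=0 → after 1×micro: 2; S1 reads c2=0 → after 1×micro: 3/4; S2 reads c2=0 → after 2×micro: 0 ⇒ (c0=2, c1=3/4, c2=0)
macro 3: S0 reads c2=0 → after 1×micro: 2; S1 reads c2=0 → after 1×micro: 3/8; S2 reads c2=0 → after 2×micro: 0 ⇒ (c0=2, c1=3/8, c2=0)
macro 4: S0 reads c2=0 → after 1×micro: 2; S1 reads c2=0 → after 1×micro: 3/16; S2 reads c2=0 → after 2×micro: 0 ⇒ (c0=2, c1=3/16, c2=0)
macro 5: S0 reads c2=0 → after 1×micro: 2; S1 reads c2=0 → after 1×micro: 3/32; S2 reads c2=0 → after 2×micro: 0 ⇒ (c0=2, c1=3/32, c2=0)
macro 6: S0 reads c2=0 → after 1×micro: 2; S1 reads c2=0 → after 1×micro: 3/64; S2 reads c2=0 → after 2×micro: 0 ⇒ (c0=2, c1=3/64, c2=0)
macro 7: S0 reads c2=0 → after 1×micro: 2; S1 reads c2=0 → after 1×micro: 3/128; S2 reads c2=0 → after 2×micro: 0 ⇒ (c0=2, c1=3/128, c2=0)
macro 8: S0 reads c2=0 → after 1×micro: 2; S1 reads c2=0 → after 1×micro: 3/256; S2 reads c2=0 → after 2×micro: 0 ⇒ (c0=2, c1=3/256, c2=0)
macro 9: S0 reads c2=0 → after 1×micro: 2; S1 reads c2=0 → after 1×micro: 3/512; S2 reads c2=0 → after 2×micro: 0 ⇒ (c0=2, c1=3/512, c2=0)

c1 at macro-step 6 = 3/64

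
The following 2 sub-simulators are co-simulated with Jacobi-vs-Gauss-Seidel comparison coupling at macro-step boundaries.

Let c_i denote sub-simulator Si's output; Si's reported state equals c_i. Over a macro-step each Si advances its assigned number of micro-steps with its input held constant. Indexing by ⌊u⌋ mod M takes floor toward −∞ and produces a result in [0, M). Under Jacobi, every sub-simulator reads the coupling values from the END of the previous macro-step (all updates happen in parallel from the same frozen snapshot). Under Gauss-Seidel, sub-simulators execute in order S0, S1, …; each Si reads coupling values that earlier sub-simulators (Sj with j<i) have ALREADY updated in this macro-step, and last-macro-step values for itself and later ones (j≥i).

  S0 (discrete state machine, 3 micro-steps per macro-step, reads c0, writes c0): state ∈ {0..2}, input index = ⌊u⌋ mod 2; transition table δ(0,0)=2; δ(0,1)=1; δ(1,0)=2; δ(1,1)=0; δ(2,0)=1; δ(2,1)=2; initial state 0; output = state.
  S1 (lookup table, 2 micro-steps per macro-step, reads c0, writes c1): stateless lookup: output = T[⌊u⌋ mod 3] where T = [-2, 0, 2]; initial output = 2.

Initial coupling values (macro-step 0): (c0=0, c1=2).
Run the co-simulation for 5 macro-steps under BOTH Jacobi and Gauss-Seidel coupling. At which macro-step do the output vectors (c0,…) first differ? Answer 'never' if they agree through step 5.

[Jacobi] macro 1: S0 reads c0=0 → after 3×micro: 2; S1 reads c0=0 → after 2×micro: -2 ⇒ (c0=2, c1=-2)
[Jacobi] macro 2: S0 reads c0=2 → after 3×micro: 1; S1 reads c0=2 → after 2×micro: 2 ⇒ (c0=1, c1=2)
[Jacobi] macro 3: S0 reads c0=1 → after 3×micro: 0; S1 reads c0=1 → after 2×micro: 0 ⇒ (c0=0, c1=0)
[Jacobi] macro 4: S0 reads c0=0 → after 3×micro: 2; S1 reads c0=0 → after 2×micro: -2 ⇒ (c0=2, c1=-2)
[Jacobi] macro 5: S0 reads c0=2 → after 3×micro: 1; S1 reads c0=2 → after 2×micro: 2 ⇒ (c0=1, c1=2)
[Gauss-Seidel] macro 1: S0 reads c0=0 → after 3×micro: 2; S1 reads c0=2 → after 2×micro: 2 ⇒ (c0=2, c1=2)
[Gauss-Seidel] macro 2: S0 reads c0=2 → after 3×micro: 1; S1 reads c0=1 → after 2×micro: 0 ⇒ (c0=1, c1=0)
[Gauss-Seidel] macro 3: S0 reads c0=1 → after 3×micro: 0; S1 reads c0=0 → after 2×micro: -2 ⇒ (c0=0, c1=-2)
[Gauss-Seidel] macro 4: S0 reads c0=0 → after 3×micro: 2; S1 reads c0=2 → after 2×micro: 2 ⇒ (c0=2, c1=2)
[Gauss-Seidel] macro 5: S0 reads c0=2 → after 3×micro: 1; S1 reads c0=1 → after 2×micro: 0 ⇒ (c0=1, c1=0)

first divergence at macro-step: 1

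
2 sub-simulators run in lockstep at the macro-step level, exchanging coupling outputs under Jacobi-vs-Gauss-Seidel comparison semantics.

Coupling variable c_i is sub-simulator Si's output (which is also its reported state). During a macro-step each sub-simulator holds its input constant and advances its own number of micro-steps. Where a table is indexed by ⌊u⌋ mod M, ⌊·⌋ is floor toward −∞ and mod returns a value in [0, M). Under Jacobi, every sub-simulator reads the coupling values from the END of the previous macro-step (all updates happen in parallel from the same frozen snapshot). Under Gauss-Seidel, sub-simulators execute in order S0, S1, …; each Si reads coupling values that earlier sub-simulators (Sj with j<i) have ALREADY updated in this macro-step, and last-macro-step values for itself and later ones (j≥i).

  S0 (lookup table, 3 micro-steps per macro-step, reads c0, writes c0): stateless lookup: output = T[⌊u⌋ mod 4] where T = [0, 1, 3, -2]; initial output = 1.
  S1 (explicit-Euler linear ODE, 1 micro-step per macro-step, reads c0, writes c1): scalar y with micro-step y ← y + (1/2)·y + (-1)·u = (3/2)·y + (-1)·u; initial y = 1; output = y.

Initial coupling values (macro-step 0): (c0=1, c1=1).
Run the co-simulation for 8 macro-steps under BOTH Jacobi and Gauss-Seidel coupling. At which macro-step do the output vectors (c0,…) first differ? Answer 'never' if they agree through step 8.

[Jacobi] macro 1: S0 reads c0=1 → after 3×micro: 1; S1 reads c0=1 → after 1×micro: 1/2 ⇒ (c0=1, c1=1/2)
[Jacobi] macro 2: S0 reads c0=1 → after 3×micro: 1; S1 reads c0=1 → after 1×micro: -1/4 ⇒ (c0=1, c1=-1/4)
[Jacobi] macro 3: S0 reads c0=1 → after 3×micro: 1; S1 reads c0=1 → after 1×micro: -11/8 ⇒ (c0=1, c1=-11/8)
[Jacobi] macro 4: S0 reads c0=1 → after 3×micro: 1; S1 reads c0=1 → after 1×micro: -49/16 ⇒ (c0=1, c1=-49/16)
[Jacobi] macro 5: S0 reads c0=1 → after 3×micro: 1; S1 reads c0=1 → after 1×micro: -179/32 ⇒ (c0=1, c1=-179/32)
[Jacobi] macro 6: S0 reads c0=1 → after 3×micro: 1; S1 reads c0=1 → after 1×micro: -601/64 ⇒ (c0=1, c1=-601/64)
[Jacobi] macro 7: S0 reads c0=1 → after 3×micro: 1; S1 reads c0=1 → after 1×micro: -1931/128 ⇒ (c0=1, c1=-1931/128)
[Jacobi] macro 8: S0 reads c0=1 → after 3×micro: 1; S1 reads c0=1 → after 1×micro: -6049/256 ⇒ (c0=1, c1=-6049/256)
[Gauss-Seidel] macro 1: S0 reads c0=1 → after 3×micro: 1; S1 reads c0=1 → after 1×micro: 1/2 ⇒ (c0=1, c1=1/2)
[Gauss-Seidel] macro 2: S0 reads c0=1 → after 3×micro: 1; S1 reads c0=1 → after 1×micro: -1/4 ⇒ (c0=1, c1=-1/4)
[Gauss-Seidel] macro 3: S0 reads c0=1 → after 3×micro: 1; S1 reads c0=1 → after 1×micro: -11/8 ⇒ (c0=1, c1=-11/8)
[Gauss-Seidel] macro 4: S0 reads c0=1 → after 3×micro: 1; S1 reads c0=1 → after 1×micro: -49/16 ⇒ (c0=1, c1=-49/16)
[Gauss-Seidel] macro 5: S0 reads c0=1 → after 3×micro: 1; S1 reads c0=1 → after 1×micro: -179/32 ⇒ (c0=1, c1=-179/32)
[Gauss-Seidel] macro 6: S0 reads c0=1 → after 3×micro: 1; S1 reads c0=1 → after 1×micro: -601/64 ⇒ (c0=1, c1=-601/64)
[Gauss-Seidel] macro 7: S0 reads c0=1 → after 3×micro: 1; S1 reads c0=1 → after 1×micro: -1931/128 ⇒ (c0=1, c1=-1931/128)
[Gauss-Seidel] macro 8: S0 reads c0=1 → after 3×micro: 1; S1 reads c0=1 → after 1×micro: -6049/256 ⇒ (c0=1, c1=-6049/256)

first divergence at macro-step: never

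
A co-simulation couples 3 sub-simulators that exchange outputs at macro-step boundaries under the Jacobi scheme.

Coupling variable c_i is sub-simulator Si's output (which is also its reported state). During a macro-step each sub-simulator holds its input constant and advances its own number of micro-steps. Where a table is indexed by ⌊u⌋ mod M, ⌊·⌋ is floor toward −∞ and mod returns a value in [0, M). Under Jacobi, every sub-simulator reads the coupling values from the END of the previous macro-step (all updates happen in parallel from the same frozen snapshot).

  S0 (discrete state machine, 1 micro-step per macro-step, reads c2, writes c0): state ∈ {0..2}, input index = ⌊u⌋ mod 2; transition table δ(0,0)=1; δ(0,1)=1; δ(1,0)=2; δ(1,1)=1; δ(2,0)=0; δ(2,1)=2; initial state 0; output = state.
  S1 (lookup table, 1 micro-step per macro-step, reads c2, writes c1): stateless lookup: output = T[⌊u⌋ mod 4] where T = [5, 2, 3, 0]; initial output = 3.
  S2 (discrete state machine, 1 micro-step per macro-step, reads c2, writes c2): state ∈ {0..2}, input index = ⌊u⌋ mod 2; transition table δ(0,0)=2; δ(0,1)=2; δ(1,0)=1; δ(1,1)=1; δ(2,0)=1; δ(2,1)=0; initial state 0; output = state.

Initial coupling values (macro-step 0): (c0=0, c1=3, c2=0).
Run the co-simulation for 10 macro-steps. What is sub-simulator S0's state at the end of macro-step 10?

macro 1: S0 reads c2=0 → after 1×micro: 1; S1 reads c2=0 → after 1×micro: 5; S2 reads c2=0 → after 1×micro: 2 ⇒ (c0=1, c1=5, c2=2)
macro 2: S0 reads c2=2 → after 1×micro: 2; S1 reads c2=2 → after 1×micro: 3; S2 reads c2=2 → after 1×micro: 1 ⇒ (c0=2, c1=3, c2=1)
macro 3: S0 reads c2=1 → after 1×micro: 2; S1 reads c2=1 → after 1×micro: 2; S2 reads c2=1 → after 1×micro: 1 ⇒ (c0=2, c1=2, c2=1)
macro 4: S0 reads c2=1 → after 1×micro: 2; S1 reads c2=1 → after 1×micro: 2; S2 reads c2=1 → after 1×micro: 1 ⇒ (c0=2, c1=2, c2=1)
macro 5: S0 reads c2=1 → after 1×micro: 2; S1 reads c2=1 → after 1×micro: 2; S2 reads c2=1 → after 1×micro: 1 ⇒ (c0=2, c1=2, c2=1)
macro 6: S0 reads c2=1 → after 1×micro: 2; S1 reads c2=1 → after 1×micro: 2; S2 reads c2=1 → after 1×micro: 1 ⇒ (c0=2, c1=2, c2=1)
macro 7: S0 reads c2=1 → after 1×micro: 2; S1 reads c2=1 → after 1×micro: 2; S2 reads c2=1 → after 1×micro: 1 ⇒ (c0=2, c1=2, c2=1)
macro 8: S0 reads c2=1 → after 1×micro: 2; S1 reads c2=1 → after 1×micro: 2; S2 reads c2=1 → after 1×micro: 1 ⇒ (c0=2, c1=2, c2=1)
macro 9: S0 reads c2=1 → after 1×micro: 2; S1 reads c2=1 → after 1×micro: 2; S2 reads c2=1 → after 1×micro: 1 ⇒ (c0=2, c1=2, c2=1)
macro 10: S0 reads c2=1 → after 1×micro: 2; S1 reads c2=1 → after 1×micro: 2; S2 reads c2=1 → after 1×micro: 1 ⇒ (c0=2, c1=2, c2=1)

S0 state at macro-step 10 = 2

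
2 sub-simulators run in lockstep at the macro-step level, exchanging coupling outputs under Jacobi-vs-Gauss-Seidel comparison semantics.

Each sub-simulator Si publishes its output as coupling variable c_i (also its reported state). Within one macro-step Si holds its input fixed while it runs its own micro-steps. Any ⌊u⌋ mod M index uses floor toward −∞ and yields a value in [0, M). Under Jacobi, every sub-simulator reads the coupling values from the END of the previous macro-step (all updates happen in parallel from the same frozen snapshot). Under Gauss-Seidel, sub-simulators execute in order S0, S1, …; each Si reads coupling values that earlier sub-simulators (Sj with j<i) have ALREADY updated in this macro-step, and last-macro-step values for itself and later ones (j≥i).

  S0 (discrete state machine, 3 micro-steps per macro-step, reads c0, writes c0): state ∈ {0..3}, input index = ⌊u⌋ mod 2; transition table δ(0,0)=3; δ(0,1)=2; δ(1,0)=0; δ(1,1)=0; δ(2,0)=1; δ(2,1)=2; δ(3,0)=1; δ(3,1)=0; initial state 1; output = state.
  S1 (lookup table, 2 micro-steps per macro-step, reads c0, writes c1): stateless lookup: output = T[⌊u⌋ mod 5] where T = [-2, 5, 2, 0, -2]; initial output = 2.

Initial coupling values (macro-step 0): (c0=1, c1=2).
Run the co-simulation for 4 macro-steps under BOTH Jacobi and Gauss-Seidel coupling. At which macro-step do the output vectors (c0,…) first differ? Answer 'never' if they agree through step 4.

[Jacobi] macro 1: S0 reads c0=1 → after 3×micro: 2; S1 reads c0=1 → after 2×micro: 5 ⇒ (c0=2, c1=5)
[Jacobi] macro 2: S0 reads c0=2 → after 3×micro: 3; S1 reads c0=2 → after 2×micro: 2 ⇒ (c0=3, c1=2)
[Jacobi] macro 3: S0 reads c0=3 → after 3×micro: 2; S1 reads c0=3 → after 2×micro: 0 ⇒ (c0=2, c1=0)
[Jacobi] macro 4: S0 reads c0=2 → after 3×micro: 3; S1 reads c0=2 → after 2×micro: 2 ⇒ (c0=3, c1=2)
[Gauss-Seidel] macro 1: S0 reads c0=1 → after 3×micro: 2; S1 reads c0=2 → after 2×micro: 2 ⇒ (c0=2, c1=2)
[Gauss-Seidel] macro 2: S0 reads c0=2 → after 3×micro: 3; S1 reads c0=3 → after 2×micro: 0 ⇒ (c0=3, c1=0)
[Gauss-Seidel] macro 3: S0 reads c0=3 → after 3×micro: 2; S1 reads c0=2 → after 2×micro: 2 ⇒ (c0=2, c1=2)
[Gauss-Seidel] macro 4: S0 reads c0=2 → after 3×micro: 3; S1 reads c0=3 → after 2×micro: 0 ⇒ (c0=3, c1=0)

first divergence at macro-step: 1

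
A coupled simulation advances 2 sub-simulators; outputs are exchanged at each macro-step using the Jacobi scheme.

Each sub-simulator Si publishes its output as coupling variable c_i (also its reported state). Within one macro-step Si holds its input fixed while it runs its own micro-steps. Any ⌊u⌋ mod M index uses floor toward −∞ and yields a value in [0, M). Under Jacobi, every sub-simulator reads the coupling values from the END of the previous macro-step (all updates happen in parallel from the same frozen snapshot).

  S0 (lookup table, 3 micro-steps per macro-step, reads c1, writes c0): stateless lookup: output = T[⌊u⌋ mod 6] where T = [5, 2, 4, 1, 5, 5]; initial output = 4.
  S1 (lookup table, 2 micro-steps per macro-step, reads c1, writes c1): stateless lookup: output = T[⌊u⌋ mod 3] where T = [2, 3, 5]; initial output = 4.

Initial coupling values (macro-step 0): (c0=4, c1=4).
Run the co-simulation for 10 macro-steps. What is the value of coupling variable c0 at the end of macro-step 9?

macro 1: S0 reads c1=4 → after 3×micro: 5; S1 reads c1=4 → after 2×micro: 3 ⇒ (c0=5, c1=3)
macro 2: S0 reads c1=3 → after 3×micro: 1; S1 reads c1=3 → after 2×micro: 2 ⇒ (c0=1, c1=2)
macro 3: S0 reads c1=2 → after 3×micro: 4; S1 reads c1=2 → after 2×micro: 5 ⇒ (c0=4, c1=5)
macro 4: S0 reads c1=5 → after 3×micro: 5; S1 reads c1=5 → after 2×micro: 5 ⇒ (c0=5, c1=5)
macro 5: S0 reads c1=5 → after 3×micro: 5; S1 reads c1=5 → after 2×micro: 5 ⇒ (c0=5, c1=5)
macro 6: S0 reads c1=5 → after 3×micro: 5; S1 reads c1=5 → after 2×micro: 5 ⇒ (c0=5, c1=5)
macro 7: S0 reads c1=5 → after 3×micro: 5; S1 reads c1=5 → after 2×micro: 5 ⇒ (c0=5, c1=5)
macro 8: S0 reads c1=5 → after 3×micro: 5; S1 reads c1=5 → after 2×micro: 5 ⇒ (c0=5, c1=5)
macro 9: S0 reads c1=5 → after 3×micro: 5; S1 reads c1=5 → after 2×micro: 5 ⇒ (c0=5, c1=5)
macro 10: S0 reads c1=5 → after 3×micro: 5; S1 reads c1=5 → after 2×micro: 5 ⇒ (c0=5, c1=5)

c0 at macro-step 9 = 5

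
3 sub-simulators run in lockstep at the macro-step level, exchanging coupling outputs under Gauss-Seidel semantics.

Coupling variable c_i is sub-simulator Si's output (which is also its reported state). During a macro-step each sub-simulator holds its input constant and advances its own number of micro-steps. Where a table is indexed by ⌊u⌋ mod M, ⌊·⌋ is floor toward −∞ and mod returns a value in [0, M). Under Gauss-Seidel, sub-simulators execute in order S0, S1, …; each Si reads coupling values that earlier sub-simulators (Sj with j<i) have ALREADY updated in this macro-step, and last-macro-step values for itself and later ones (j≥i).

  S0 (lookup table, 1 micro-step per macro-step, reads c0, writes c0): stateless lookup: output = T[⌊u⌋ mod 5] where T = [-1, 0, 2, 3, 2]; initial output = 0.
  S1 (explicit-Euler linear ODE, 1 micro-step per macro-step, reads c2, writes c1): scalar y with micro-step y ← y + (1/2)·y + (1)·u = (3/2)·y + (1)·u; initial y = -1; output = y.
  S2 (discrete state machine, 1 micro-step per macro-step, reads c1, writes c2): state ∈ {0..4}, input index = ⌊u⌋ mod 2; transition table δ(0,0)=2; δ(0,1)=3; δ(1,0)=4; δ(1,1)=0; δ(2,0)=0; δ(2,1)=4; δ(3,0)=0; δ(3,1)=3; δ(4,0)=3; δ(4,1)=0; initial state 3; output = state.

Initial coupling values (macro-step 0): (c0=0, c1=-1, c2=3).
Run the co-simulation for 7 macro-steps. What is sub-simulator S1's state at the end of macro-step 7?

S1 state at macro-step 7 = 8007/128

macro 1: S0 reads c0=0 → after 1×micro: -1; S1 reads c2=3 → after 1×micro: 3/2; S2 reads c1=3/2 → after 1×micro: 3 ⇒ (c0=-1, c1=3/2, c2=3)
macro 2: S0 reads c0=-1 → after 1×micro: 2; S1 reads c2=3 → after 1×micro: 21/4; S2 reads c1=21/4 → after 1×micro: 3 ⇒ (c0=2, c1=21/4, c2=3)
macro 3: S0 reads c0=2 → after 1×micro: 2; S1 reads c2=3 → after 1×micro: 87/8; S2 reads c1=87/8 → after 1×micro: 0 ⇒ (c0=2, c1=87/8, c2=0)
macro 4: S0 reads c0=2 → after 1×micro: 2; S1 reads c2=0 → after 1×micro: 261/16; S2 reads c1=261/16 → after 1×micro: 2 ⇒ (c0=2, c1=261/16, c2=2)
macro 5: S0 reads c0=2 → after 1×micro: 2; S1 reads c2=2 → after 1×micro: 847/32; S2 reads c1=847/32 → after 1×micro: 0 ⇒ (c0=2, c1=847/32, c2=0)
macro 6: S0 reads c0=2 → after 1×micro: 2; S1 reads c2=0 → after 1×micro: 2541/64; S2 reads c1=2541/64 → after 1×micro: 3 ⇒ (c0=2, c1=2541/64, c2=3)
macro 7: S0 reads c0=2 → after 1×micro: 2; S1 reads c2=3 → after 1×micro: 8007/128; S2 reads c1=8007/128 → after 1×micro: 0 ⇒ (c0=2, c1=8007/128, c2=0)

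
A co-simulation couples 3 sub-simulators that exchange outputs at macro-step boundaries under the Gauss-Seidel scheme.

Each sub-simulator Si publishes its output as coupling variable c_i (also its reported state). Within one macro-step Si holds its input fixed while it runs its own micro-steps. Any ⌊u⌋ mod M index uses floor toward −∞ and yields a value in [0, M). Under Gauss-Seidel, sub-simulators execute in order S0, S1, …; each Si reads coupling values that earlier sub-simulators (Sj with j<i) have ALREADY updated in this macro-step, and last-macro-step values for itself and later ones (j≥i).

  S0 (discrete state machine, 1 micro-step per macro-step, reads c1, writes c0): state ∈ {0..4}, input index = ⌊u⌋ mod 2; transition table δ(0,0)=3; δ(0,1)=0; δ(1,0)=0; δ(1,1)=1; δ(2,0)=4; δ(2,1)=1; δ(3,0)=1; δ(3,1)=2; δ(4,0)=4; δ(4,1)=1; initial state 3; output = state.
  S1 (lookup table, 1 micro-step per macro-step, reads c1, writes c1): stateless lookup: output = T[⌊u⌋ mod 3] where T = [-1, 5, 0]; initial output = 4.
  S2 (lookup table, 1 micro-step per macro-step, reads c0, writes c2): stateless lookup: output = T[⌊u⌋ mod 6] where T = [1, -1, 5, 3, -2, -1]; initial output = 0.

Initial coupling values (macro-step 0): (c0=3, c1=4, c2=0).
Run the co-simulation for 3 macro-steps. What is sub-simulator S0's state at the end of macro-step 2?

macro 1: S0 reads c1=4 → after 1×micro: 1; S1 reads c1=4 → after 1×micro: 5; S2 reads c0=1 → after 1×micro: -1 ⇒ (c0=1, c1=5, c2=-1)
macro 2: S0 reads c1=5 → after 1×micro: 1; S1 reads c1=5 → after 1×micro: 0; S2 reads c0=1 → after 1×micro: -1 ⇒ (c0=1, c1=0, c2=-1)
macro 3: S0 reads c1=0 → after 1×micro: 0; S1 reads c1=0 → after 1×micro: -1; S2 reads c0=0 → after 1×micro: 1 ⇒ (c0=0, c1=-1, c2=1)

S0 state at macro-step 2 = 1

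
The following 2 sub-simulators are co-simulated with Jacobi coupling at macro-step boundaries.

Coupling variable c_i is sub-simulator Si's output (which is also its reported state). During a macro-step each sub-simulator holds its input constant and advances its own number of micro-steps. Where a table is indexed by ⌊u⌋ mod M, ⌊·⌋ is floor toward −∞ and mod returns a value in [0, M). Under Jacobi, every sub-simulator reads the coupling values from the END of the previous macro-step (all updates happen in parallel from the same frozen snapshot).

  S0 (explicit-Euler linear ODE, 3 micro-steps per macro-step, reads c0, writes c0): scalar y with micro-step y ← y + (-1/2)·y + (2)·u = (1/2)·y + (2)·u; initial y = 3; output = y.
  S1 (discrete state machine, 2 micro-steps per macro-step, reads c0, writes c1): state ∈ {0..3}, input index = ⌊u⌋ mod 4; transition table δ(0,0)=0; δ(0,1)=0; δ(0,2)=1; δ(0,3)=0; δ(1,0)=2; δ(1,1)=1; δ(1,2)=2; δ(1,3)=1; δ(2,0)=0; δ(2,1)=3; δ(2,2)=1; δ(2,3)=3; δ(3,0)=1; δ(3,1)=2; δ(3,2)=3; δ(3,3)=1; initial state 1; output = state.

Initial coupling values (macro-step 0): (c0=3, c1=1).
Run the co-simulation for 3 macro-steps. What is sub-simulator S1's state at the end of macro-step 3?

macro 1: S0 reads c0=3 → after 3×micro: 87/8; S1 reads c0=3 → after 2×micro: 1 ⇒ (c0=87/8, c1=1)
macro 2: S0 reads c0=87/8 → after 3×micro: 2523/64; S1 reads c0=87/8 → after 2×micro: 1 ⇒ (c0=2523/64, c1=1)
macro 3: S0 reads c0=2523/64 → after 3×micro: 73167/512; S1 reads c0=2523/64 → after 2×micro: 1 ⇒ (c0=73167/512, c1=1)

S1 state at macro-step 3 = 1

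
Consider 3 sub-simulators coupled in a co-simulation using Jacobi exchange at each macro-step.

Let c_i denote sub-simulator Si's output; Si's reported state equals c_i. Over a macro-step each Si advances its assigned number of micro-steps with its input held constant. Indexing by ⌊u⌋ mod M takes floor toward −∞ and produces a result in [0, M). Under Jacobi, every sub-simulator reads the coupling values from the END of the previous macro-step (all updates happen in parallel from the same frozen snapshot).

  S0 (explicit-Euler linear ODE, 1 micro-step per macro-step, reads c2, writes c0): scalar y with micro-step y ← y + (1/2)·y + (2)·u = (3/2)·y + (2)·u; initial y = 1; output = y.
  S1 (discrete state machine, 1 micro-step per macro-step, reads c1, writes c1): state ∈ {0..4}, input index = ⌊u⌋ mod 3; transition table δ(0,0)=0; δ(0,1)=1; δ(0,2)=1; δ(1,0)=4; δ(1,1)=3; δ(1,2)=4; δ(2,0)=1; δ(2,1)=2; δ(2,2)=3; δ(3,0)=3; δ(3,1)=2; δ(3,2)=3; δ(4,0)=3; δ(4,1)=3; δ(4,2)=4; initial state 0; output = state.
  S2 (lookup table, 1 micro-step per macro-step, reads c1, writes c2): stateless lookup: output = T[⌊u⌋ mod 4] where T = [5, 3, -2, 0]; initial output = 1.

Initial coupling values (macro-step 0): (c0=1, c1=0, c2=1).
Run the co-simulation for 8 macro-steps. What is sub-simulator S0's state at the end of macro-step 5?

S0 state at macro-step 5 = 3167/32

macro 1: S0 reads c2=1 → after 1×micro: 7/2; S1 reads c1=0 → after 1×micro: 0; S2 reads c1=0 → after 1×micro: 5 ⇒ (c0=7/2, c1=0, c2=5)
macro 2: S0 reads c2=5 → after 1×micro: 61/4; S1 reads c1=0 → after 1×micro: 0; S2 reads c1=0 → after 1×micro: 5 ⇒ (c0=61/4, c1=0, c2=5)
macro 3: S0 reads c2=5 → after 1×micro: 263/8; S1 reads c1=0 → after 1×micro: 0; S2 reads c1=0 → after 1×micro: 5 ⇒ (c0=263/8, c1=0, c2=5)
macro 4: S0 reads c2=5 → after 1×micro: 949/16; S1 reads c1=0 → after 1×micro: 0; S2 reads c1=0 → after 1×micro: 5 ⇒ (c0=949/16, c1=0, c2=5)
macro 5: S0 reads c2=5 → after 1×micro: 3167/32; S1 reads c1=0 → after 1×micro: 0; S2 reads c1=0 → after 1×micro: 5 ⇒ (c0=3167/32, c1=0, c2=5)
macro 6: S0 reads c2=5 → after 1×micro: 10141/64; S1 reads c1=0 → after 1×micro: 0; S2 reads c1=0 → after 1×micro: 5 ⇒ (c0=10141/64, c1=0, c2=5)
macro 7: S0 reads c2=5 → after 1×micro: 31703/128; S1 reads c1=0 → after 1×micro: 0; S2 reads c1=0 → after 1×micro: 5 ⇒ (c0=31703/128, c1=0, c2=5)
macro 8: S0 reads c2=5 → after 1×micro: 97669/256; S1 reads c1=0 → after 1×micro: 0; S2 reads c1=0 → after 1×micro: 5 ⇒ (c0=97669/256, c1=0, c2=5)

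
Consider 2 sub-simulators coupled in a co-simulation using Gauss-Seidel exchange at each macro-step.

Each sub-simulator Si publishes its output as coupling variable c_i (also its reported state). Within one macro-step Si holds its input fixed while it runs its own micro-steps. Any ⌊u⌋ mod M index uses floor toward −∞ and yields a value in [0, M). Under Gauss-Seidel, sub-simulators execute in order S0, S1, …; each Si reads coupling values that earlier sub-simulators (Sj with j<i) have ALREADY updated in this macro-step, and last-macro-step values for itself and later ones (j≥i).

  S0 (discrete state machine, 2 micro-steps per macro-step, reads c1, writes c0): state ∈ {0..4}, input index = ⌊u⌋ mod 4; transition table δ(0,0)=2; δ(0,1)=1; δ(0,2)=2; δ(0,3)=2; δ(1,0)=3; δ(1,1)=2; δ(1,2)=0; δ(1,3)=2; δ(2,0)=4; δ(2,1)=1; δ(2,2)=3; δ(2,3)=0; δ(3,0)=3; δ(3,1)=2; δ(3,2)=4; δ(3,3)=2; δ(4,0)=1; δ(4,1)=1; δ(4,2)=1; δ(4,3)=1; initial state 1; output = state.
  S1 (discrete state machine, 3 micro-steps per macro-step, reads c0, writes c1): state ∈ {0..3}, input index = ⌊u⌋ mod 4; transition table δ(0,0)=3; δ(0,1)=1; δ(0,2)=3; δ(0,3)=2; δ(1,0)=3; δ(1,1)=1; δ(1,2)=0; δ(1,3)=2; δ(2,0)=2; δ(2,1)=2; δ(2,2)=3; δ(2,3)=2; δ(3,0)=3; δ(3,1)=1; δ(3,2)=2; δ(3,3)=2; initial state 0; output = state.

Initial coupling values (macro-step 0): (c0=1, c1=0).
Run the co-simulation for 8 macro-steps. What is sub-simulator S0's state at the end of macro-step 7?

macro 1: S0 reads c1=0 → after 2×micro: 3; S1 reads c0=3 → after 3×micro: 2 ⇒ (c0=3, c1=2)
macro 2: S0 reads c1=2 → after 2×micro: 1; S1 reads c0=1 → after 3×micro: 2 ⇒ (c0=1, c1=2)
macro 3: S0 reads c1=2 → after 2×micro: 2; S1 reads c0=2 → after 3×micro: 3 ⇒ (c0=2, c1=3)
macro 4: S0 reads c1=3 → after 2×micro: 2; S1 reads c0=2 → after 3×micro: 2 ⇒ (c0=2, c1=2)
macro 5: S0 reads c1=2 → after 2×micro: 4; S1 reads c0=4 → after 3×micro: 2 ⇒ (c0=4, c1=2)
macro 6: S0 reads c1=2 → after 2×micro: 0; S1 reads c0=0 → after 3×micro: 2 ⇒ (c0=0, c1=2)
macro 7: S0 reads c1=2 → after 2×micro: 3; S1 reads c0=3 → after 3×micro: 2 ⇒ (c0=3, c1=2)
macro 8: S0 reads c1=2 → after 2×micro: 1; S1 reads c0=1 → after 3×micro: 2 ⇒ (c0=1, c1=2)

S0 state at macro-step 7 = 3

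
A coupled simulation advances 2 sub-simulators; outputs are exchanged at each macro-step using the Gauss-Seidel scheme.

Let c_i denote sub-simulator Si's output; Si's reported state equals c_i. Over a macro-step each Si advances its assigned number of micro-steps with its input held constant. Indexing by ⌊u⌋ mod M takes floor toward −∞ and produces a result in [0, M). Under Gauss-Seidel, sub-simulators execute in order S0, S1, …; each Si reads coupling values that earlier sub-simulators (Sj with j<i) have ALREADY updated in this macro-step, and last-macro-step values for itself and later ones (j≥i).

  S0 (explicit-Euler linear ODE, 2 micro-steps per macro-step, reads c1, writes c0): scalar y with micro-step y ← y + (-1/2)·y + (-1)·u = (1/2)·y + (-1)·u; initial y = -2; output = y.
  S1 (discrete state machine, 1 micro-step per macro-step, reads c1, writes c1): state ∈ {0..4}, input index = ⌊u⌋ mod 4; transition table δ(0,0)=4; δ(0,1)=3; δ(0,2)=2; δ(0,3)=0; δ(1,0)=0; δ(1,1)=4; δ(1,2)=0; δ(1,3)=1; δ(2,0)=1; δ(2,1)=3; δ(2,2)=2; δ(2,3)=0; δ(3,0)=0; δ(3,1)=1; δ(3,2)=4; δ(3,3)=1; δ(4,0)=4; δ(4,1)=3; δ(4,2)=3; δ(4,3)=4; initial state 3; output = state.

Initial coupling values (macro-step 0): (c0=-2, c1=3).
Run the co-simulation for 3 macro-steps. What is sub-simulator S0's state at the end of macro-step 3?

macro 1: S0 reads c1=3 → after 2×micro: -5; S1 reads c1=3 → after 1×micro: 1 ⇒ (c0=-5, c1=1)
macro 2: S0 reads c1=1 → after 2×micro: -11/4; S1 reads c1=1 → after 1×micro: 4 ⇒ (c0=-11/4, c1=4)
macro 3: S0 reads c1=4 → after 2×micro: -107/16; S1 reads c1=4 → after 1×micro: 4 ⇒ (c0=-107/16, c1=4)

S0 state at macro-step 3 = -107/16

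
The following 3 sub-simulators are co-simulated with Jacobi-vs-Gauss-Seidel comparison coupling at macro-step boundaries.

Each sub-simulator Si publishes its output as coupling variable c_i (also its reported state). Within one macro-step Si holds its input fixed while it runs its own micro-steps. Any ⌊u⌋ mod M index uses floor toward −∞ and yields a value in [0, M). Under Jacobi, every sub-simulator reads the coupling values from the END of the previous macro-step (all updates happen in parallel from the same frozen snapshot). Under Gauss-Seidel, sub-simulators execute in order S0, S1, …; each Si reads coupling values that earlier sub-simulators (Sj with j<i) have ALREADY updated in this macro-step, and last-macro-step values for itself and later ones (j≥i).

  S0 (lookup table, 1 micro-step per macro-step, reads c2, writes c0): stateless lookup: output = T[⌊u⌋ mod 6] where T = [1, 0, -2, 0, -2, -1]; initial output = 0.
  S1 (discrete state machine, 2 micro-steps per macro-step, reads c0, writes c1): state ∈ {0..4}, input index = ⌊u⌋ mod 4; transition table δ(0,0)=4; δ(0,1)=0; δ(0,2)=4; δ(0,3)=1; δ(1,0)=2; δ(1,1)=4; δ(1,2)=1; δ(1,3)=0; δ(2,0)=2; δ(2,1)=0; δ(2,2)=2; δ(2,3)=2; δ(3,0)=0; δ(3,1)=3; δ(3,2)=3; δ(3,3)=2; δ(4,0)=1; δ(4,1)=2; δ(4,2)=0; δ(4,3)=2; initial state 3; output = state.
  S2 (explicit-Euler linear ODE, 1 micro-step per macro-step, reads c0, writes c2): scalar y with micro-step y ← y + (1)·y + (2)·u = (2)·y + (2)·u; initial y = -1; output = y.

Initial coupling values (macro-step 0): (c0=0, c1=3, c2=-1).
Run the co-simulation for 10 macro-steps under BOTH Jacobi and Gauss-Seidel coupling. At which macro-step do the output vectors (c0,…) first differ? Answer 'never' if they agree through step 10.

first divergence at macro-step: 1

[Jacobi] macro 1: S0 reads c2=-1 → after 1×micro: -1; S1 reads c0=0 → after 2×micro: 4; S2 reads c0=0 → after 1×micro: -2 ⇒ (c0=-1, c1=4, c2=-2)
[Jacobi] macro 2: S0 reads c2=-2 → after 1×micro: -2; S1 reads c0=-1 → after 2×micro: 2; S2 reads c0=-1 → after 1×micro: -6 ⇒ (c0=-2, c1=2, c2=-6)
[Jacobi] macro 3: S0 reads c2=-6 → after 1×micro: 1; S1 reads c0=-2 → after 2×micro: 2; S2 reads c0=-2 → after 1×micro: -16 ⇒ (c0=1, c1=2, c2=-16)
[Jacobi] macro 4: S0 reads c2=-16 → after 1×micro: -2; S1 reads c0=1 → after 2×micro: 0; S2 reads c0=1 → after 1×micro: -30 ⇒ (c0=-2, c1=0, c2=-30)
[Jacobi] macro 5: S0 reads c2=-30 → after 1×micro: 1; S1 reads c0=-2 → after 2×micro: 0; S2 reads c0=-2 → after 1×micro: -64 ⇒ (c0=1, c1=0, c2=-64)
[Jacobi] macro 6: S0 reads c2=-64 → after 1×micro: -2; S1 reads c0=1 → after 2×micro: 0; S2 reads c0=1 → after 1×micro: -126 ⇒ (c0=-2, c1=0, c2=-126)
[Jacobi] macro 7: S0 reads c2=-126 → after 1×micro: 1; S1 reads c0=-2 → after 2×micro: 0; S2 reads c0=-2 → after 1×micro: -256 ⇒ (c0=1, c1=0, c2=-256)
[Jacobi] macro 8: S0 reads c2=-256 → after 1×micro: -2; S1 reads c0=1 → after 2×micro: 0; S2 reads c0=1 → after 1×micro: -510 ⇒ (c0=-2, c1=0, c2=-510)
[Jacobi] macro 9: S0 reads c2=-510 → after 1×micro: 1; S1 reads c0=-2 → after 2×micro: 0; S2 reads c0=-2 → after 1×micro: -1024 ⇒ (c0=1, c1=0, c2=-1024)
[Jacobi] macro 10: S0 reads c2=-1024 → after 1×micro: -2; S1 reads c0=1 → after 2×micro: 0; S2 reads c0=1 → after 1×micro: -2046 ⇒ (c0=-2, c1=0, c2=-2046)
[Gauss-Seidel] macro 1: S0 reads c2=-1 → after 1×micro: -1; S1 reads c0=-1 → after 2×micro: 2; S2 reads c0=-1 → after 1×micro: -4 ⇒ (c0=-1, c1=2, c2=-4)
[Gauss-Seidel] macro 2: S0 reads c2=-4 → after 1×micro: -2; S1 reads c0=-2 → after 2×micro: 2; S2 reads c0=-2 → after 1×micro: -12 ⇒ (c0=-2, c1=2, c2=-12)
[Gauss-Seidel] macro 3: S0 reads c2=-12 → after 1×micro: 1; S1 reads c0=1 → after 2×micro: 0; S2 reads c0=1 → after 1×micro: -22 ⇒ (c0=1, c1=0, c2=-22)
[Gauss-Seidel] macro 4: S0 reads c2=-22 → after 1×micro: -2; S1 reads c0=-2 → after 2×micro: 0; S2 reads c0=-2 → after 1×micro: -48 ⇒ (c0=-2, c1=0, c2=-48)
[Gauss-Seidel] macro 5: S0 reads c2=-48 → after 1×micro: 1; S1 reads c0=1 → after 2×micro: 0; S2 reads c0=1 → after 1×micro: -94 ⇒ (c0=1, c1=0, c2=-94)
[Gauss-Seidel] macro 6: S0 reads c2=-94 → after 1×micro: -2; S1 reads c0=-2 → after 2×micro: 0; S2 reads c0=-2 → after 1×micro: -192 ⇒ (c0=-2, c1=0, c2=-192)
[Gauss-Seidel] macro 7: S0 reads c2=-192 → after 1×micro: 1; S1 reads c0=1 → after 2×micro: 0; S2 reads c0=1 → after 1×micro: -382 ⇒ (c0=1, c1=0, c2=-382)
[Gauss-Seidel] macro 8: S0 reads c2=-382 → after 1×micro: -2; S1 reads c0=-2 → after 2×micro: 0; S2 reads c0=-2 → after 1×micro: -768 ⇒ (c0=-2, c1=0, c2=-768)
[Gauss-Seidel] macro 9: S0 reads c2=-768 → after 1×micro: 1; S1 reads c0=1 → after 2×micro: 0; S2 reads c0=1 → after 1×micro: -1534 ⇒ (c0=1, c1=0, c2=-1534)
[Gauss-Seidel] macro 10: S0 reads c2=-1534 → after 1×micro: -2; S1 reads c0=-2 → after 2×micro: 0; S2 reads c0=-2 → after 1×micro: -3072 ⇒ (c0=-2, c1=0, c2=-3072)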